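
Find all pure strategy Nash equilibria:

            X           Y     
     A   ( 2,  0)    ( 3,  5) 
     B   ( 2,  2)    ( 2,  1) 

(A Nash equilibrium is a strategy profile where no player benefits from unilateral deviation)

Nash equilibrium: (A, Y), (B, X)

Work:
Best responses:
  P1 vs X: payoffs [2, 2] → best response A/B (payoff 2)
  P1 vs Y: payoffs [3, 2] → best response A (payoff 3)
  P2 vs A: payoffs [0, 5] → best response Y (payoff 5)
  P2 vs B: payoffs [2, 1] → best response X (payoff 2)
Mutual best responses: (A,Y), (B,X) → Nash equilibria.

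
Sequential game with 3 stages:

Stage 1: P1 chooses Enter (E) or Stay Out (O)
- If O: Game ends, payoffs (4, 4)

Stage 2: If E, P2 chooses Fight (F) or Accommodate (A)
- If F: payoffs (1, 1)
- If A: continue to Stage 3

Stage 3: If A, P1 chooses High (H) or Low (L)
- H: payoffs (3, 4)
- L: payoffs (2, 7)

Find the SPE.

SPE: (O, A, H); Outcome (4, 4)

Work:
Stage 3: P1 chooses H (3 vs 2)
Stage 2: P2: F->1, A->4 (anticipating H). Choose A
Stage 1: P1: O->4, E->3 (anticipating A, H). Choose O
SPE path: O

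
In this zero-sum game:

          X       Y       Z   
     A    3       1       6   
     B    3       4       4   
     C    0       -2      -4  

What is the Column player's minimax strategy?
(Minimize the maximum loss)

Column should play X, value = 3

Work:
Column player minimizes Row's maximum payoff:
Column X: max payoff to Row = 3
Column Y: max payoff to Row = 4
Column Z: max payoff to Row = 6
Minimum is 3, achieved by column X.
Minimax strategy: X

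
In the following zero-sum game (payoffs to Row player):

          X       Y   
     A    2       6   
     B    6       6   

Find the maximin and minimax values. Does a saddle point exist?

Maximin = 6, Minimax = 6, Saddle: True

Work:
Row minimums: [2, 6] → maximin = 6
Column maximums: [6, 6] → minimax = 6
Saddle point exists! Game value = 6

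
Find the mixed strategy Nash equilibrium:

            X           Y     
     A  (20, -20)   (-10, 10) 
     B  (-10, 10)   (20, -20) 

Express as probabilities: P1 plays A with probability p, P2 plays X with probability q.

p = 0.5, q = 0.5

Work:
Find probabilities that make opponent indifferent:
P2 chooses q to make P1 indifferent between A and B
P1 chooses p to make P2 indifferent between X and Y
Mixed NE: P1 plays (A: 0.5, B: 0.5), P2 plays (X: 0.5, Y: 0.5)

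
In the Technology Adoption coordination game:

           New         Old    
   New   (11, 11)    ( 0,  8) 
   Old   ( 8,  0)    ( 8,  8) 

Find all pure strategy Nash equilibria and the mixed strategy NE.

Pure NE: (New, New) and (Old, Old); Mixed NE: p = 0.7273, q = 0.7273

Work:
Check pure NE:
(New, New): (11, 11) - no unilateral deviation beneficial
(Old, Old): (8, 8) - no unilateral deviation beneficial
Mixed NE: P1 plays New with p = 0.7273, P2 plays New with q = 0.7273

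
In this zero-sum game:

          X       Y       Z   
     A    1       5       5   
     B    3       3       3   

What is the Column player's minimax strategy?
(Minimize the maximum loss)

Column should play X, value = 3

Work:
Column player minimizes Row's maximum payoff:
Column X: max payoff to Row = 3
Column Y: max payoff to Row = 5
Column Z: max payoff to Row = 5
Minimum is 3, achieved by column X.
Minimax strategy: X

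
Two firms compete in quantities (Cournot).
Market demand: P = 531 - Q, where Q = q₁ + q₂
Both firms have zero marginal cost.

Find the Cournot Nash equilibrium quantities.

q₁* = q₂* = 177.0; P* = 177.0

Work:
Profit: π_i = P·q_i = (a - q_i - q_j)·q_i
FOC: ∂π_i/∂q_i = a - 2q_i - q_j = 0
Reaction function: q_i = (531 - q_j)/2
Symmetry: q* = 531/3 = 177.0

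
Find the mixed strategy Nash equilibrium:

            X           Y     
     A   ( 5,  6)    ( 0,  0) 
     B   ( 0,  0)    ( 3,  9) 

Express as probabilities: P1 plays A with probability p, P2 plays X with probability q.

p = 0.6, q = 0.375

Work:
Find probabilities that make opponent indifferent:
P2 chooses q to make P1 indifferent between A and B
P1 chooses p to make P2 indifferent between X and Y
Mixed NE: P1 plays (A: 0.6, B: 0.4), P2 plays (X: 0.375, Y: 0.625)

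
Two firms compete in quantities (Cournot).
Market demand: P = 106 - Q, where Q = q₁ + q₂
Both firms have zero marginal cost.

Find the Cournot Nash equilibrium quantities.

q₁* = q₂* = 35.33; P* = 35.33

Work:
Profit: π_i = P·q_i = (a - q_i - q_j)·q_i
FOC: ∂π_i/∂q_i = a - 2q_i - q_j = 0
Reaction function: q_i = (106 - q_j)/2
Symmetry: q* = 106/3 = 35.33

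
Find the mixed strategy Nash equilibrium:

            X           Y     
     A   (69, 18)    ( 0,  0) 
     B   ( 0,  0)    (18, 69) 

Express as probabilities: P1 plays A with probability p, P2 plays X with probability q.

p = 0.7931, q = 0.2069

Work:
Find probabilities that make opponent indifferent:
P2 chooses q to make P1 indifferent between A and B
P1 chooses p to make P2 indifferent between X and Y
Mixed NE: P1 plays (A: 0.7931, B: 0.2069), P2 plays (X: 0.2069, Y: 0.7931)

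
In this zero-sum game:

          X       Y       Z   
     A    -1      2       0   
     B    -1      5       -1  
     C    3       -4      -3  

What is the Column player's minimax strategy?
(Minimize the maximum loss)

Column should play Z, value = 0

Work:
Column player minimizes Row's maximum payoff:
Column X: max payoff to Row = 3
Column Y: max payoff to Row = 5
Column Z: max payoff to Row = 0
Minimum is 0, achieved by column Z.
Minimax strategy: Z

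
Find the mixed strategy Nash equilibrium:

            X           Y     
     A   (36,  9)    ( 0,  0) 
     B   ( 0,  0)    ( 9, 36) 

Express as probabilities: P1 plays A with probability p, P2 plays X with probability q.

p = 0.8, q = 0.2

Work:
Find probabilities that make opponent indifferent:
P2 chooses q to make P1 indifferent between A and B
P1 chooses p to make P2 indifferent between X and Y
Mixed NE: P1 plays (A: 0.8, B: 0.2), P2 plays (X: 0.2, Y: 0.8)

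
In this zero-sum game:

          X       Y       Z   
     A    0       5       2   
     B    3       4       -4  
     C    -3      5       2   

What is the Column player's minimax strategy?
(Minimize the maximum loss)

Column should play Z, value = 2

Work:
Column player minimizes Row's maximum payoff:
Column X: max payoff to Row = 3
Column Y: max payoff to Row = 5
Column Z: max payoff to Row = 2
Minimum is 2, achieved by column Z.
Minimax strategy: Z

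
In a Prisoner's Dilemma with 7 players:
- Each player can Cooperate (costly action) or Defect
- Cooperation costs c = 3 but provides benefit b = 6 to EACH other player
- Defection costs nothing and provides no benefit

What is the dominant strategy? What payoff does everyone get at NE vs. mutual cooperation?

Dominant: Defect; NE payoff = 0; Coop payoff = 33

Work:
Defect dominates (saves cost c = 3, benefit to others is external)
NE: All defect → everyone gets 0
If all cooperate: each receives (6)×6 - 3 = 33
Social dilemma: 33 > 0 but NE gives 0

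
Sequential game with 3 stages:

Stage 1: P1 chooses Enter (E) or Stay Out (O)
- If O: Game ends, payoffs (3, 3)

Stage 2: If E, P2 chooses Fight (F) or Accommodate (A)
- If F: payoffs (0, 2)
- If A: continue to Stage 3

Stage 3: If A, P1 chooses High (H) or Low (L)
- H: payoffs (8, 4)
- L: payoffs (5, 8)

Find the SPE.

SPE: (E, A, H); Outcome (8, 4)

Work:
Stage 3: P1 chooses H (8 vs 5)
Stage 2: P2: F->2, A->4 (anticipating H). Choose A
Stage 1: P1: O->3, E->8 (anticipating A, H). Choose E
SPE path: E -> A -> H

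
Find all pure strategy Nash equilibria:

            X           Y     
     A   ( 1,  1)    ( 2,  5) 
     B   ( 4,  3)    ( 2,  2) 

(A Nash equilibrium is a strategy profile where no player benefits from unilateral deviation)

Nash equilibrium: (A, Y), (B, X)

Work:
Best responses:
  P1 vs X: payoffs [1, 4] → best response B (payoff 4)
  P1 vs Y: payoffs [2, 2] → best response A/B (payoff 2)
  P2 vs A: payoffs [1, 5] → best response Y (payoff 5)
  P2 vs B: payoffs [3, 2] → best response X (payoff 3)
Mutual best responses: (A,Y), (B,X) → Nash equilibria.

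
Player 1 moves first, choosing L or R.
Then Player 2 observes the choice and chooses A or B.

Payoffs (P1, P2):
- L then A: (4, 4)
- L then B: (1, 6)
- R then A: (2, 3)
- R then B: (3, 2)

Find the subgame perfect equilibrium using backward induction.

P1 plays R, P2 plays B after L and A after R; Payoff (2, 3)

Work:
Backward induction:
After L: P2 chooses B → P1 gets 1
After R: P2 chooses A → P1 gets 2
P1 chooses R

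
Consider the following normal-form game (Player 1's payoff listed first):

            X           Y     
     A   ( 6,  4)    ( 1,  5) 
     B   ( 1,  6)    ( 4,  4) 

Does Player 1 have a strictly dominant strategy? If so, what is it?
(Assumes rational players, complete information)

No strictly dominant strategy exists for Player 1

Work:
A strategy strictly dominates another if it gives a strictly higher payoff against every opponent action. Compare each pair of P1's strategies column-by-column:
  A vs B: [6 vs 1, 1 vs 4] → A does not strictly dominate B (column Y: 1 ≤ 4)
  B vs A: [1 vs 6, 4 vs 1] → B does not strictly dominate A (column X: 1 ≤ 6)
No single strategy strictly dominates all others → no strictly dominant strategy.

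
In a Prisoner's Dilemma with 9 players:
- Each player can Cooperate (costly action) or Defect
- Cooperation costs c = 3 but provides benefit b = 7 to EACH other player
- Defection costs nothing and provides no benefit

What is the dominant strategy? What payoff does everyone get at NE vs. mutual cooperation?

Dominant: Defect; NE payoff = 0; Coop payoff = 53

Work:
Defect dominates (saves cost c = 3, benefit to others is external)
NE: All defect → everyone gets 0
If all cooperate: each receives (8)×7 - 3 = 53
Social dilemma: 53 > 0 but NE gives 0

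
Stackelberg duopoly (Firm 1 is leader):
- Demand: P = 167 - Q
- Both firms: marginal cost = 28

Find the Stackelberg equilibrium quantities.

q₁* (leader) = 69.5, q₂* (follower) = 34.75

Work:
Follower's reaction: q₂ = (a - c - q₁)/2
Leader substitutes: π₁ = q₁·(a - q₁ - (a-c-q₁)/2 - c)
FOC: q₁* = (167 - 28)/2 = 69.50
Then: q₂* = (167 - 28 - 69.5)/2 = 34.75
Leader has first-mover advantage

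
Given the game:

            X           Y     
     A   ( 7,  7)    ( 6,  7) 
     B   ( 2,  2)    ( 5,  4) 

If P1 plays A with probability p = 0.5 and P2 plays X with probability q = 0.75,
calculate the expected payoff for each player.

E[P1] = 4.75, E[P2] = 4.75

Work:
E[P1] = p·q·π₁(A,X) + p·(1-q)·π₁(A,Y) + (1-p)·q·π₁(B,X) + (1-p)·(1-q)·π₁(B,Y)
= 0.5·0.75·7 + 0.5·0.25·6 + 0.5·0.75·2 + 0.5·0.25·5
= 4.75

E[P2] = 4.75 (similar calculation)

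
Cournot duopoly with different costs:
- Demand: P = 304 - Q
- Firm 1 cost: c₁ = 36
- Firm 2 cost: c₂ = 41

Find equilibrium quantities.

q₁* = 91.0, q₂* = 86.0

Work:
Reaction: q₁ = (304 - 36 - q₂)/2
Reaction: q₂ = (304 - 41 - q₁)/2
Solve simultaneously:
q₁* = (304 - 2×36 + 41)/3 = 91.0
q₂* = (304 - 2×41 + 36)/3 = 86.0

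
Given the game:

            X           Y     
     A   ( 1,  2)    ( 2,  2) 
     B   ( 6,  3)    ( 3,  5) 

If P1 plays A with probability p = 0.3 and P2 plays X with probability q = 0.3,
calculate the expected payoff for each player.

E[P1] = 3.24, E[P2] = 3.68

Work:
E[P1] = p·q·π₁(A,X) + p·(1-q)·π₁(A,Y) + (1-p)·q·π₁(B,X) + (1-p)·(1-q)·π₁(B,Y)
= 0.3·0.3·1 + 0.3·0.7·2 + 0.7·0.3·6 + 0.7·0.7·3
= 3.24

E[P2] = 3.68 (similar calculation)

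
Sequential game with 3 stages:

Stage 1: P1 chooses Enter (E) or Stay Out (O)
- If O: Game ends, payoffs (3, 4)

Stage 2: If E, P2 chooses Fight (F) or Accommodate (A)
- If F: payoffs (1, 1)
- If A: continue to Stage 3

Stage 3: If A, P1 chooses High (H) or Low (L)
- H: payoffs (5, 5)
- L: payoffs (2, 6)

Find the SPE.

SPE: (E, A, H); Outcome (5, 5)

Work:
Stage 3: P1 chooses H (5 vs 2)
Stage 2: P2: F->1, A->5 (anticipating H). Choose A
Stage 1: P1: O->3, E->5 (anticipating A, H). Choose E
SPE path: E -> A -> H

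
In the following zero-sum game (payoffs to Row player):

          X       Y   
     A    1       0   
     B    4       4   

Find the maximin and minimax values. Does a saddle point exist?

Maximin = 4, Minimax = 4, Saddle: True

Work:
Row minimums: [0, 4] → maximin = 4
Column maximums: [4, 4] → minimax = 4
Saddle point exists! Game value = 4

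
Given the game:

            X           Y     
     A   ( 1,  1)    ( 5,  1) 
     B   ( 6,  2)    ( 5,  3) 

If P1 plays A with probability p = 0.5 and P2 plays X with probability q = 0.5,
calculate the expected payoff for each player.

E[P1] = 4.25, E[P2] = 1.75

Work:
E[P1] = p·q·π₁(A,X) + p·(1-q)·π₁(A,Y) + (1-p)·q·π₁(B,X) + (1-p)·(1-q)·π₁(B,Y)
= 0.5·0.5·1 + 0.5·0.5·5 + 0.5·0.5·6 + 0.5·0.5·5
= 4.25

E[P2] = 1.75 (similar calculation)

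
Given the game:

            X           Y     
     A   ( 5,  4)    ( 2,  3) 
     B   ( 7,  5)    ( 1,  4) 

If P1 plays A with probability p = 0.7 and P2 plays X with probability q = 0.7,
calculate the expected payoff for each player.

E[P1] = 4.43, E[P2] = 4.0

Work:
E[P1] = p·q·π₁(A,X) + p·(1-q)·π₁(A,Y) + (1-p)·q·π₁(B,X) + (1-p)·(1-q)·π₁(B,Y)
= 0.7·0.7·5 + 0.7·0.3·2 + 0.3·0.7·7 + 0.3·0.3·1
= 4.43

E[P2] = 4.0 (similar calculation)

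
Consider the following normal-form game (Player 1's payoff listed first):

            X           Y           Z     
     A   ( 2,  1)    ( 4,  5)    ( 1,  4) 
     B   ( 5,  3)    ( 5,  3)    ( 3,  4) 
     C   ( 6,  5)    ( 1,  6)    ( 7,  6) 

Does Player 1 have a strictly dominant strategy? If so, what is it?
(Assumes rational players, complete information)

No strictly dominant strategy exists for Player 1

Work:
A strategy strictly dominates another if it gives a strictly higher payoff against every opponent action. Compare each pair of P1's strategies column-by-column:
  A vs B: [2 vs 5, 4 vs 5, 1 vs 3] → A does not strictly dominate B (column X: 2 ≤ 5)
  A vs C: [2 vs 6, 4 vs 1, 1 vs 7] → A does not strictly dominate C (column X: 2 ≤ 6)
  B vs A: [5 vs 2, 5 vs 4, 3 vs 1] → B strictly dominates A
  B vs C: [5 vs 6, 5 vs 1, 3 vs 7] → B does not strictly dominate C (column X: 5 ≤ 6)
  C vs A: [6 vs 2, 1 vs 4, 7 vs 1] → C does not strictly dominate A (column Y: 1 ≤ 4)
  C vs B: [6 vs 5, 1 vs 5, 7 vs 3] → C does not strictly dominate B (column Y: 1 ≤ 5)
No single strategy strictly dominates all others → no strictly dominant strategy.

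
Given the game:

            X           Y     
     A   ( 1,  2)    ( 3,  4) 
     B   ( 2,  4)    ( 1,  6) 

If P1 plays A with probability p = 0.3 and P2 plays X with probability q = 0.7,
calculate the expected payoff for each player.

E[P1] = 1.67, E[P2] = 4.0

Work:
E[P1] = p·q·π₁(A,X) + p·(1-q)·π₁(A,Y) + (1-p)·q·π₁(B,X) + (1-p)·(1-q)·π₁(B,Y)
= 0.3·0.7·1 + 0.3·0.3·3 + 0.7·0.7·2 + 0.7·0.3·1
= 1.67

E[P2] = 4.0 (similar calculation)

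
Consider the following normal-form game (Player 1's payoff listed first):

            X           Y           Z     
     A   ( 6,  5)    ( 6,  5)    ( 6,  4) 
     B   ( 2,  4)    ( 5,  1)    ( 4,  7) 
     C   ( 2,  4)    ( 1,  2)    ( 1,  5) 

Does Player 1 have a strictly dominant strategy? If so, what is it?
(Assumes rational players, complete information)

Yes, Player 1's strictly dominant strategy is A

Work:
A strategy strictly dominates another if it gives a strictly higher payoff against every opponent action. Compare each pair of P1's strategies column-by-column:
  A vs B: [6 vs 2, 6 vs 5, 6 vs 4] → A strictly dominates B
  A vs C: [6 vs 2, 6 vs 1, 6 vs 1] → A strictly dominates C
  B vs A: [2 vs 6, 5 vs 6, 4 vs 6] → B does not strictly dominate A (column X: 2 ≤ 6)
  B vs C: [2 vs 2, 5 vs 1, 4 vs 1] → B does not strictly dominate C (column X: 2 ≤ 2)
  C vs A: [2 vs 6, 1 vs 6, 1 vs 6] → C does not strictly dominate A (column X: 2 ≤ 6)
  C vs B: [2 vs 2, 1 vs 5, 1 vs 4] → C does not strictly dominate B (column X: 2 ≤ 2)
A strictly dominates every other strategy → strictly dominant.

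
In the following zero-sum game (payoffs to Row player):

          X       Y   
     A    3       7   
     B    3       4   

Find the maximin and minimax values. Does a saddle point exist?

Maximin = 3, Minimax = 3, Saddle: True

Work:
Row minimums: [3, 3] → maximin = 3
Column maximums: [3, 7] → minimax = 3
Saddle point exists! Game value = 3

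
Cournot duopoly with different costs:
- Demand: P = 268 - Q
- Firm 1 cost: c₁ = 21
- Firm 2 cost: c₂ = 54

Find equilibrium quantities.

q₁* = 93.33, q₂* = 60.33

Work:
Reaction: q₁ = (268 - 21 - q₂)/2
Reaction: q₂ = (268 - 54 - q₁)/2
Solve simultaneously:
q₁* = (268 - 2×21 + 54)/3 = 93.33
q₂* = (268 - 2×54 + 21)/3 = 60.33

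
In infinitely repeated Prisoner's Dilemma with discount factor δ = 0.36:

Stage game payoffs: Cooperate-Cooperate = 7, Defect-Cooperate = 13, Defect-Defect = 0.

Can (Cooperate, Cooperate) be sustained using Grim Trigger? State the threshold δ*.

δ* = 0.4615; since δ = 0.36 < 0.4615, cooperation cannot be sustained

Work:
For Grim Trigger:
Cooperate forever: 7/(1-δ)
Defect then punished: 13 + 0·δ/(1-δ)
Need: 7/(1-δ) ≥ 13 + 0·δ/(1-δ)
Solving: δ ≥ (T-R)/(T-P) = (13-7)/(13-0) = 0.4615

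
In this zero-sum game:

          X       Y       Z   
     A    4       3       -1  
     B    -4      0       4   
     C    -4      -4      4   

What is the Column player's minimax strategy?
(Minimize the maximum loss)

Column should play Y, value = 3

Work:
Column player minimizes Row's maximum payoff:
Column X: max payoff to Row = 4
Column Y: max payoff to Row = 3
Column Z: max payoff to Row = 4
Minimum is 3, achieved by column Y.
Minimax strategy: Y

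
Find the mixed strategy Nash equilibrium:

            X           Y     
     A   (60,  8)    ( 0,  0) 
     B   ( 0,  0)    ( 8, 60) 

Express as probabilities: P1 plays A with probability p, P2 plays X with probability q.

p = 0.8824, q = 0.1176

Work:
Find probabilities that make opponent indifferent:
P2 chooses q to make P1 indifferent between A and B
P1 chooses p to make P2 indifferent between X and Y
Mixed NE: P1 plays (A: 0.8824, B: 0.1176), P2 plays (X: 0.1176, Y: 0.8824)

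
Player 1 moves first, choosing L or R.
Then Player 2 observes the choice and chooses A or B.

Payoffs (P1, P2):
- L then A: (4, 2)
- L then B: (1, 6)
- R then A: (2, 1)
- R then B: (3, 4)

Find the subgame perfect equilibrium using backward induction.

P1 plays R, P2 plays B after L and B after R; Payoff (3, 4)

Work:
Backward induction:
After L: P2 chooses B → P1 gets 1
After R: P2 chooses B → P1 gets 3
P1 chooses R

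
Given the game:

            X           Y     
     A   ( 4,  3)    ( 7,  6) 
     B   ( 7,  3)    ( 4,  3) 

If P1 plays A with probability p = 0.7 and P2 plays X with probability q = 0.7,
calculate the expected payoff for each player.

E[P1] = 5.26, E[P2] = 3.63

Work:
E[P1] = p·q·π₁(A,X) + p·(1-q)·π₁(A,Y) + (1-p)·q·π₁(B,X) + (1-p)·(1-q)·π₁(B,Y)
= 0.7·0.7·4 + 0.7·0.3·7 + 0.3·0.7·7 + 0.3·0.3·4
= 5.26

E[P2] = 3.63 (similar calculation)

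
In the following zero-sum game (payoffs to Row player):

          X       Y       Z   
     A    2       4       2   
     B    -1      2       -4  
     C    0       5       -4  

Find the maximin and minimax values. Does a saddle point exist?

Maximin = 2, Minimax = 2, Saddle: True

Work:
Row minimums: [2, -4, -4] → maximin = 2
Column maximums: [2, 5, 2] → minimax = 2
Saddle point exists! Game value = 2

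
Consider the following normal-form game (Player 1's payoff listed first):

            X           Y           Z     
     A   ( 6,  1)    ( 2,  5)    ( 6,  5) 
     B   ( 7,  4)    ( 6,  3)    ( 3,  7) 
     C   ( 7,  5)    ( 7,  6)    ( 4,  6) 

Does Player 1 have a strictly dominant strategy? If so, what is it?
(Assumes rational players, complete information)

No strictly dominant strategy exists for Player 1

Work:
A strategy strictly dominates another if it gives a strictly higher payoff against every opponent action. Compare each pair of P1's strategies column-by-column:
  A vs B: [6 vs 7, 2 vs 6, 6 vs 3] → A does not strictly dominate B (column X: 6 ≤ 7)
  A vs C: [6 vs 7, 2 vs 7, 6 vs 4] → A does not strictly dominate C (column X: 6 ≤ 7)
  B vs A: [7 vs 6, 6 vs 2, 3 vs 6] → B does not strictly dominate A (column Z: 3 ≤ 6)
  B vs C: [7 vs 7, 6 vs 7, 3 vs 4] → B does not strictly dominate C (column X: 7 ≤ 7)
  C vs A: [7 vs 6, 7 vs 2, 4 vs 6] → C does not strictly dominate A (column Z: 4 ≤ 6)
  C vs B: [7 vs 7, 7 vs 6, 4 vs 3] → C does not strictly dominate B (column X: 7 ≤ 7)
No single strategy strictly dominates all others → no strictly dominant strategy.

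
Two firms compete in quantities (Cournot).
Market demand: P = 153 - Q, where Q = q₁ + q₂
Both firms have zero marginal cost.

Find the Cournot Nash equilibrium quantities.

q₁* = q₂* = 51.0; P* = 51.0

Work:
Profit: π_i = P·q_i = (a - q_i - q_j)·q_i
FOC: ∂π_i/∂q_i = a - 2q_i - q_j = 0
Reaction function: q_i = (153 - q_j)/2
Symmetry: q* = 153/3 = 51.0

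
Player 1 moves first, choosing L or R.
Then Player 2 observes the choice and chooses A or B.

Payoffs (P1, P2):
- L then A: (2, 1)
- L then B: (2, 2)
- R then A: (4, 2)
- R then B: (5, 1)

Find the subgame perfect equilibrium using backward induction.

P1 plays R, P2 plays B after L and A after R; Payoff (4, 2)

Work:
Backward induction:
After L: P2 chooses B → P1 gets 2
After R: P2 chooses A → P1 gets 4
P1 chooses R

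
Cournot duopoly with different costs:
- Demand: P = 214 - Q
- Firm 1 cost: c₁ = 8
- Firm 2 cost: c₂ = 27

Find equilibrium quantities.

q₁* = 75.0, q₂* = 56.0

Work:
Reaction: q₁ = (214 - 8 - q₂)/2
Reaction: q₂ = (214 - 27 - q₁)/2
Solve simultaneously:
q₁* = (214 - 2×8 + 27)/3 = 75.0
q₂* = (214 - 2×27 + 8)/3 = 56.0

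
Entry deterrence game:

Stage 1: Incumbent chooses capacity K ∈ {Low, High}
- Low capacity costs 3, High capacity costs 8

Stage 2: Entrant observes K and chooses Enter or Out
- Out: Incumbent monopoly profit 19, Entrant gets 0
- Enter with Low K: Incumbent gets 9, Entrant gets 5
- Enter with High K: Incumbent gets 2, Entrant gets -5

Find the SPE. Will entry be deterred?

SPE: (High, Enter|Low, Out|High); Entry deterred. Incumbent net profit = 11

Work:
After Low K: Entrant enters (5 > 0)
After High K: Entrant stays out (-5 < 0)
Incumbent: Low → 9−3=6, High → 19−8=11
Incumbent chooses High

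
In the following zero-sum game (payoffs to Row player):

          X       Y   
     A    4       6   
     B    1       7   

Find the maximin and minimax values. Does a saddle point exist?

Maximin = 4, Minimax = 4, Saddle: True

Work:
Row minimums: [4, 1] → maximin = 4
Column maximums: [4, 7] → minimax = 4
Saddle point exists! Game value = 4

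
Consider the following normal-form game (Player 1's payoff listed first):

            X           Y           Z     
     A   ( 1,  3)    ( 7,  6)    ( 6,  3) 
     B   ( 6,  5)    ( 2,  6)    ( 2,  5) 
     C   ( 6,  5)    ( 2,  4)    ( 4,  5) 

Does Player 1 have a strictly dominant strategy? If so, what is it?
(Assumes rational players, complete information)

No strictly dominant strategy exists for Player 1

Work:
A strategy strictly dominates another if it gives a strictly higher payoff against every opponent action. Compare each pair of P1's strategies column-by-column:
  A vs B: [1 vs 6, 7 vs 2, 6 vs 2] → A does not strictly dominate B (column X: 1 ≤ 6)
  A vs C: [1 vs 6, 7 vs 2, 6 vs 4] → A does not strictly dominate C (column X: 1 ≤ 6)
  B vs A: [6 vs 1, 2 vs 7, 2 vs 6] → B does not strictly dominate A (column Y: 2 ≤ 7)
  B vs C: [6 vs 6, 2 vs 2, 2 vs 4] → B does not strictly dominate C (column X: 6 ≤ 6)
  C vs A: [6 vs 1, 2 vs 7, 4 vs 6] → C does not strictly dominate A (column Y: 2 ≤ 7)
  C vs B: [6 vs 6, 2 vs 2, 4 vs 2] → C does not strictly dominate B (column X: 6 ≤ 6)
No single strategy strictly dominates all others → no strictly dominant strategy.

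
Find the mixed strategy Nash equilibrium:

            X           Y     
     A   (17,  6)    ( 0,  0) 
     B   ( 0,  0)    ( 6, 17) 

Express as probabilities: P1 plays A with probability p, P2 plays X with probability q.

p = 0.7391, q = 0.2609

Work:
Find probabilities that make opponent indifferent:
P2 chooses q to make P1 indifferent between A and B
P1 chooses p to make P2 indifferent between X and Y
Mixed NE: P1 plays (A: 0.7391, B: 0.2609), P2 plays (X: 0.2609, Y: 0.7391)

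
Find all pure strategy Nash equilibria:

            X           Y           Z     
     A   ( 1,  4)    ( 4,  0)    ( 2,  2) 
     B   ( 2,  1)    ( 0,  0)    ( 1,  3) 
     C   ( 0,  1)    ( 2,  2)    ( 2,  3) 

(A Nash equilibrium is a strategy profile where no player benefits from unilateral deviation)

Nash equilibrium: (C, Z)

Work:
Best responses:
  P1 vs X: payoffs [1, 2, 0] → best response B (payoff 2)
  P1 vs Y: payoffs [4, 0, 2] → best response A (payoff 4)
  P1 vs Z: payoffs [2, 1, 2] → best response A/C (payoff 2)
  P2 vs A: payoffs [4, 0, 2] → best response X (payoff 4)
  P2 vs B: payoffs [1, 0, 3] → best response Z (payoff 3)
  P2 vs C: payoffs [1, 2, 3] → best response Z (payoff 3)
Mutual best responses: (C,Z) → Nash equilibria.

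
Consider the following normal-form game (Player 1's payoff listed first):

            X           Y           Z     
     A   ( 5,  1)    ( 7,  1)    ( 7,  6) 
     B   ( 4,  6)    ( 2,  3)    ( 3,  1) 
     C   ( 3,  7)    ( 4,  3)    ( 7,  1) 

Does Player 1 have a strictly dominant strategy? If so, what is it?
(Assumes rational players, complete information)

No strictly dominant strategy exists for Player 1

Work:
A strategy strictly dominates another if it gives a strictly higher payoff against every opponent action. Compare each pair of P1's strategies column-by-column:
  A vs B: [5 vs 4, 7 vs 2, 7 vs 3] → A strictly dominates B
  A vs C: [5 vs 3, 7 vs 4, 7 vs 7] → A does not strictly dominate C (column Z: 7 ≤ 7)
  B vs A: [4 vs 5, 2 vs 7, 3 vs 7] → B does not strictly dominate A (column X: 4 ≤ 5)
  B vs C: [4 vs 3, 2 vs 4, 3 vs 7] → B does not strictly dominate C (column Y: 2 ≤ 4)
  C vs A: [3 vs 5, 4 vs 7, 7 vs 7] → C does not strictly dominate A (column X: 3 ≤ 5)
  C vs B: [3 vs 4, 4 vs 2, 7 vs 3] → C does not strictly dominate B (column X: 3 ≤ 4)
No single strategy strictly dominates all others → no strictly dominant strategy.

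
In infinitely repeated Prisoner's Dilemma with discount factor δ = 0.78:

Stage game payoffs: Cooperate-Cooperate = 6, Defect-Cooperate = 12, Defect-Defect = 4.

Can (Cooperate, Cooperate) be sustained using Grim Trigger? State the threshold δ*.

δ* = 0.75; since δ = 0.78 ≥ 0.75, cooperation can be sustained

Work:
For Grim Trigger:
Cooperate forever: 6/(1-δ)
Defect then punished: 12 + 4·δ/(1-δ)
Need: 6/(1-δ) ≥ 12 + 4·δ/(1-δ)
Solving: δ ≥ (T-R)/(T-P) = (12-6)/(12-4) = 0.75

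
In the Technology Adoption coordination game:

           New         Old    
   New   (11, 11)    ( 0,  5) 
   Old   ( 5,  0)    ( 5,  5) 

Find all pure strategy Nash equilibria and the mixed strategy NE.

Pure NE: (New, New) and (Old, Old); Mixed NE: p = 0.4545, q = 0.4545

Work:
Check pure NE:
(New, New): (11, 11) - no unilateral deviation beneficial
(Old, Old): (5, 5) - no unilateral deviation beneficial
Mixed NE: P1 plays New with p = 0.4545, P2 plays New with q = 0.4545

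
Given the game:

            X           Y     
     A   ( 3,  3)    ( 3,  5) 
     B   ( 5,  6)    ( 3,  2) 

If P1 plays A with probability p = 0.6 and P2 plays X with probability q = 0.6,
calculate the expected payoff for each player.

E[P1] = 3.48, E[P2] = 4.04

Work:
E[P1] = p·q·π₁(A,X) + p·(1-q)·π₁(A,Y) + (1-p)·q·π₁(B,X) + (1-p)·(1-q)·π₁(B,Y)
= 0.6·0.6·3 + 0.6·0.4·3 + 0.4·0.6·5 + 0.4·0.4·3
= 3.48

E[P2] = 4.04 (similar calculation)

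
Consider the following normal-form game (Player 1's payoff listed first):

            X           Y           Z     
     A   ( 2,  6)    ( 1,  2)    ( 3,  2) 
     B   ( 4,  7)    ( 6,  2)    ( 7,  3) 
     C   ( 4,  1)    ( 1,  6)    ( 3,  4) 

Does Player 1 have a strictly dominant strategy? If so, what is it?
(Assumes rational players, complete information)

No strictly dominant strategy exists for Player 1

Work:
A strategy strictly dominates another if it gives a strictly higher payoff against every opponent action. Compare each pair of P1's strategies column-by-column:
  A vs B: [2 vs 4, 1 vs 6, 3 vs 7] → A does not strictly dominate B (column X: 2 ≤ 4)
  A vs C: [2 vs 4, 1 vs 1, 3 vs 3] → A does not strictly dominate C (column X: 2 ≤ 4)
  B vs A: [4 vs 2, 6 vs 1, 7 vs 3] → B strictly dominates A
  B vs C: [4 vs 4, 6 vs 1, 7 vs 3] → B does not strictly dominate C (column X: 4 ≤ 4)
  C vs A: [4 vs 2, 1 vs 1, 3 vs 3] → C does not strictly dominate A (column Y: 1 ≤ 1)
  C vs B: [4 vs 4, 1 vs 6, 3 vs 7] → C does not strictly dominate B (column X: 4 ≤ 4)
No single strategy strictly dominates all others → no strictly dominant strategy.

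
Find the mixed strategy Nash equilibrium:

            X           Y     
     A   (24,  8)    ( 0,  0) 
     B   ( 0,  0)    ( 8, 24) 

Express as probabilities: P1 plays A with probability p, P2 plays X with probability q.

p = 0.75, q = 0.25

Work:
Find probabilities that make opponent indifferent:
P2 chooses q to make P1 indifferent between A and B
P1 chooses p to make P2 indifferent between X and Y
Mixed NE: P1 plays (A: 0.75, B: 0.25), P2 plays (X: 0.25, Y: 0.75)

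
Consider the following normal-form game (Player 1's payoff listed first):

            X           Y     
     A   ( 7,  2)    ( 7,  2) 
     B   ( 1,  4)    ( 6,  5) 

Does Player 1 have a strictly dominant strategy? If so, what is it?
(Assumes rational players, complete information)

Yes, Player 1's strictly dominant strategy is A

Work:
A strategy strictly dominates another if it gives a strictly higher payoff against every opponent action. Compare each pair of P1's strategies column-by-column:
  A vs B: [7 vs 1, 7 vs 6] → A strictly dominates B
  B vs A: [1 vs 7, 6 vs 7] → B does not strictly dominate A (column X: 1 ≤ 7)
A strictly dominates every other strategy → strictly dominant.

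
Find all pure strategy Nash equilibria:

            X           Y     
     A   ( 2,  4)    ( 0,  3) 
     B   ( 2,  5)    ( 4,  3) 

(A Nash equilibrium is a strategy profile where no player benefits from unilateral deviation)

Nash equilibrium: (A, X), (B, X)

Work:
Best responses:
  P1 vs X: payoffs [2, 2] → best response A/B (payoff 2)
  P1 vs Y: payoffs [0, 4] → best response B (payoff 4)
  P2 vs A: payoffs [4, 3] → best response X (payoff 4)
  P2 vs B: payoffs [5, 3] → best response X (payoff 5)
Mutual best responses: (A,X), (B,X) → Nash equilibria.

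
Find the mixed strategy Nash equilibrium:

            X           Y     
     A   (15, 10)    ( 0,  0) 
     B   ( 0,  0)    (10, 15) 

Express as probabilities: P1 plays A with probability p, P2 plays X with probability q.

p = 0.6, q = 0.4

Work:
Find probabilities that make opponent indifferent:
P2 chooses q to make P1 indifferent between A and B
P1 chooses p to make P2 indifferent between X and Y
Mixed NE: P1 plays (A: 0.6, B: 0.4), P2 plays (X: 0.4, Y: 0.6)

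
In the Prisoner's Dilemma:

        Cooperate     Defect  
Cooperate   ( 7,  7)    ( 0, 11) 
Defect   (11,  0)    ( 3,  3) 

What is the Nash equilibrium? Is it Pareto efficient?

(Defect, Defect) is NE; not Pareto efficient

Work:
Defect dominates Cooperate for both players:
If P2 cooperates: Defect (11) > Cooperate (7)
If P2 defects: Defect (3) > Cooperate (0)
NE: (Defect, Defect) with payoff (3, 3)
But (Cooperate, Cooperate) = (7, 7) Pareto dominates (3, 3)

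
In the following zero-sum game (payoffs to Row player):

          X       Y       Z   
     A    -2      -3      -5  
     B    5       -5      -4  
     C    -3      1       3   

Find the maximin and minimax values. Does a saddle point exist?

Maximin = -3, Minimax = 1, Saddle: False

Work:
Row minimums: [-5, -5, -3] → maximin = -3
Column maximums: [5, 1, 3] → minimax = 1
No saddle point (maximin ≠ minimax). Mixed strategy needed.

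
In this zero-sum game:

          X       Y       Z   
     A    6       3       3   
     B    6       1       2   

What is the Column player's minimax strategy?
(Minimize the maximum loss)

Column should play Y or Z (all achieve the minimum), value = 3

Work:
Column player minimizes Row's maximum payoff:
Column X: max payoff to Row = 6
Column Y: max payoff to Row = 3
Column Z: max payoff to Row = 3
Minimum is 3, achieved by columns Y, Z (tied).
Each of Y or Z is a minimax strategy.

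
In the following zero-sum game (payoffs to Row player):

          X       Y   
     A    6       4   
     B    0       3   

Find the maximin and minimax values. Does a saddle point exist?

Maximin = 4, Minimax = 4, Saddle: True

Work:
Row minimums: [4, 0] → maximin = 4
Column maximums: [6, 4] → minimax = 4
Saddle point exists! Game value = 4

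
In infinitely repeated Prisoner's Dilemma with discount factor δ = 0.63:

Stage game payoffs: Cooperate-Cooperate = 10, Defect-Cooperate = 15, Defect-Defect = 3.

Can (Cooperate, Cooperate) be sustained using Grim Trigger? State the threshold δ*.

δ* = 0.4167; since δ = 0.63 ≥ 0.4167, cooperation can be sustained

Work:
For Grim Trigger:
Cooperate forever: 10/(1-δ)
Defect then punished: 15 + 3·δ/(1-δ)
Need: 10/(1-δ) ≥ 15 + 3·δ/(1-δ)
Solving: δ ≥ (T-R)/(T-P) = (15-10)/(15-3) = 0.4167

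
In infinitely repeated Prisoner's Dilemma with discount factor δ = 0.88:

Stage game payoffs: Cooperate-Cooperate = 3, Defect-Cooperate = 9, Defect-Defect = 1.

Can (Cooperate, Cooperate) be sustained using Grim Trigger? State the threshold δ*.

δ* = 0.75; since δ = 0.88 ≥ 0.75, cooperation can be sustained

Work:
For Grim Trigger:
Cooperate forever: 3/(1-δ)
Defect then punished: 9 + 1·δ/(1-δ)
Need: 3/(1-δ) ≥ 9 + 1·δ/(1-δ)
Solving: δ ≥ (T-R)/(T-P) = (9-3)/(9-1) = 0.75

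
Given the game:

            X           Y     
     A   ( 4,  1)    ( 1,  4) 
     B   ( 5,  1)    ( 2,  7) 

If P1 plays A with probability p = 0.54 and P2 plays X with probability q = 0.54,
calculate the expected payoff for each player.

E[P1] = 3.08, E[P2] = 3.0148

Work:
E[P1] = p·q·π₁(A,X) + p·(1-q)·π₁(A,Y) + (1-p)·q·π₁(B,X) + (1-p)·(1-q)·π₁(B,Y)
= 0.54·0.54·4 + 0.54·0.46·1 + 0.46·0.54·5 + 0.46·0.46·2
= 3.08

E[P2] = 3.0148 (similar calculation)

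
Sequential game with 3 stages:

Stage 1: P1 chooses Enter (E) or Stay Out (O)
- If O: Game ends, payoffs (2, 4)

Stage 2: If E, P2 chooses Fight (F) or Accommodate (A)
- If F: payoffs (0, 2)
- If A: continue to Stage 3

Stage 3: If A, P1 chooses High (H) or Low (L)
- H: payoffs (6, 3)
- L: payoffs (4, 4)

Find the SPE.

SPE: (E, A, H); Outcome (6, 3)

Work:
Stage 3: P1 chooses H (6 vs 4)
Stage 2: P2: F->2, A->3 (anticipating H). Choose A
Stage 1: P1: O->2, E->6 (anticipating A, H). Choose E
SPE path: E -> A -> H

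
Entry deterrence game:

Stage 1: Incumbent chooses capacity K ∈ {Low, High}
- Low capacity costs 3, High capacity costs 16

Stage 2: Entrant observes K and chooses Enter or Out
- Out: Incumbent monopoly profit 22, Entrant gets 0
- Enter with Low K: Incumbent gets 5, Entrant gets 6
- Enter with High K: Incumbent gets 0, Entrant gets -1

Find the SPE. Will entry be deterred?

SPE: (High, Enter|Low, Out|High); Entry deterred. Incumbent net profit = 6

Work:
After Low K: Entrant enters (6 > 0)
After High K: Entrant stays out (-1 < 0)
Incumbent: Low → 5−3=2, High → 22−16=6
Incumbent chooses High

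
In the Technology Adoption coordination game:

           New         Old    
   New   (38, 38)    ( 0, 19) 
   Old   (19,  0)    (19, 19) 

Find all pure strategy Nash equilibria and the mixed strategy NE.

Pure NE: (New, New) and (Old, Old); Mixed NE: p = 0.5, q = 0.5

Work:
Check pure NE:
(New, New): (38, 38) - no unilateral deviation beneficial
(Old, Old): (19, 19) - no unilateral deviation beneficial
Mixed NE: P1 plays New with p = 0.5, P2 plays New with q = 0.5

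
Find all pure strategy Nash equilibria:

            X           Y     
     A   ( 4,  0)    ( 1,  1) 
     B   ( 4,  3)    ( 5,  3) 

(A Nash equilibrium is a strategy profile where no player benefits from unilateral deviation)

Nash equilibrium: (B, X), (B, Y)

Work:
Best responses:
  P1 vs X: payoffs [4, 4] → best response A/B (payoff 4)
  P1 vs Y: payoffs [1, 5] → best response B (payoff 5)
  P2 vs A: payoffs [0, 1] → best response Y (payoff 1)
  P2 vs B: payoffs [3, 3] → best response X/Y (payoff 3)
Mutual best responses: (B,X), (B,Y) → Nash equilibria.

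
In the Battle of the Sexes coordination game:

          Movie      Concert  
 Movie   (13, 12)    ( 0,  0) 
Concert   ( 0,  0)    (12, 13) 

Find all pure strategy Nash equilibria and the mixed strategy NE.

Pure NE: (Movie, Movie) and (Concert, Concert); Mixed NE: p = 0.52, q = 0.48

Work:
Check pure NE:
(Movie, Movie): (13, 12) - no unilateral deviation beneficial
(Concert, Concert): (12, 13) - no unilateral deviation beneficial
Mixed NE: P1 plays Movie with p = 0.52, P2 plays Movie with q = 0.48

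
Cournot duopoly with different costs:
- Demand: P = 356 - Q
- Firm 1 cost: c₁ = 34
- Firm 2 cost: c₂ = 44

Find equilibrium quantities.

q₁* = 110.67, q₂* = 100.67

Work:
Reaction: q₁ = (356 - 34 - q₂)/2
Reaction: q₂ = (356 - 44 - q₁)/2
Solve simultaneously:
q₁* = (356 - 2×34 + 44)/3 = 110.67
q₂* = (356 - 2×44 + 34)/3 = 100.67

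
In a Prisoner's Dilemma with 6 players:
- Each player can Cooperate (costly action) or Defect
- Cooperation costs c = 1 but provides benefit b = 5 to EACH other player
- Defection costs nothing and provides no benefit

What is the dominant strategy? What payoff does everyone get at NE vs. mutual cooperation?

Dominant: Defect; NE payoff = 0; Coop payoff = 24

Work:
Defect dominates (saves cost c = 1, benefit to others is external)
NE: All defect → everyone gets 0
If all cooperate: each receives (5)×5 - 1 = 24
Social dilemma: 24 > 0 but NE gives 0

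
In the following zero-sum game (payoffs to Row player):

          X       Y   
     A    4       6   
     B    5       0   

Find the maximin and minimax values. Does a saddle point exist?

Maximin = 4, Minimax = 5, Saddle: False

Work:
Row minimums: [4, 0] → maximin = 4
Column maximums: [5, 6] → minimax = 5
No saddle point (maximin ≠ minimax). Mixed strategy needed.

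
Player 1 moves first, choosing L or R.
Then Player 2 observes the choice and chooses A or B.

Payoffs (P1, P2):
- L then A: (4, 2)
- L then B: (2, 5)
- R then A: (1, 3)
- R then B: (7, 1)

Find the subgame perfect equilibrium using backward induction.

P1 plays L, P2 plays B after L and A after R; Payoff (2, 5)

Work:
Backward induction:
After L: P2 chooses B → P1 gets 2
After R: P2 chooses A → P1 gets 1
P1 chooses L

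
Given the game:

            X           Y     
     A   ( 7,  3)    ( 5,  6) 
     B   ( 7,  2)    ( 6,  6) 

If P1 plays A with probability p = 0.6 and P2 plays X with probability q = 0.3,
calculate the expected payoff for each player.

E[P1] = 5.88, E[P2] = 4.98

Work:
E[P1] = p·q·π₁(A,X) + p·(1-q)·π₁(A,Y) + (1-p)·q·π₁(B,X) + (1-p)·(1-q)·π₁(B,Y)
= 0.6·0.3·7 + 0.6·0.7·5 + 0.4·0.3·7 + 0.4·0.7·6
= 5.88

E[P2] = 4.98 (similar calculation)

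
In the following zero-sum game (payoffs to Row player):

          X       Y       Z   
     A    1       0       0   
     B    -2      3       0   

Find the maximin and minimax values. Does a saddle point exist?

Maximin = 0, Minimax = 0, Saddle: True

Work:
Row minimums: [0, -2] → maximin = 0
Column maximums: [1, 3, 0] → minimax = 0
Saddle point exists! Game value = 0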